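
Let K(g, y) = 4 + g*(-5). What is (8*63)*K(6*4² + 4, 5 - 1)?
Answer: -249984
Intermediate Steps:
K(g, y) = 4 - 5*g
(8*63)*K(6*4² + 4, 5 - 1) = (8*63)*(4 - 5*(6*4² + 4)) = 504*(4 - 5*(6*16 + 4)) = 504*(4 - 5*(96 + 4)) = 504*(4 - 5*100) = 504*(4 - 500) = 504*(-496) = -249984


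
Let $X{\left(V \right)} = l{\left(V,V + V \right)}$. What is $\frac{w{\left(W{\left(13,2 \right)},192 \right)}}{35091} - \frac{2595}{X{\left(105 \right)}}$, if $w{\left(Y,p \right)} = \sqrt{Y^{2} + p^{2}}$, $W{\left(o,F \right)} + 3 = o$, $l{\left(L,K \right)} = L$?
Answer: $- \frac{173}{7} + \frac{2 \sqrt{9241}}{35091} \approx -24.709$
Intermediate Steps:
$X{\left(V \right)} = V$
$W{\left(o,F \right)} = -3 + o$
$\frac{w{\left(W{\left(13,2 \right)},192 \right)}}{35091} - \frac{2595}{X{\left(105 \right)}} = \frac{\sqrt{\left(-3 + 13\right)^{2} + 192^{2}}}{35091} - \frac{2595}{105} = \sqrt{10^{2} + 36864} \cdot \frac{1}{35091} - \frac{173}{7} = \sqrt{100 + 36864} \cdot \frac{1}{35091} - \frac{173}{7} = \sqrt{36964} \cdot \frac{1}{35091} - \frac{173}{7} = 2 \sqrt{9241} \cdot \frac{1}{35091} - \frac{173}{7} = \frac{2 \sqrt{9241}}{35091} - \frac{173}{7} = - \frac{173}{7} + \frac{2 \sqrt{9241}}{35091}$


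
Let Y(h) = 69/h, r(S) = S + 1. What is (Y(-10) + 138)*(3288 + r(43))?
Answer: 2184126/5 ≈ 4.3683e+5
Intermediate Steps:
r(S) = 1 + S
(Y(-10) + 138)*(3288 + r(43)) = (69/(-10) + 138)*(3288 + (1 + 43)) = (69*(-⅒) + 138)*(3288 + 44) = (-69/10 + 138)*3332 = (1311/10)*3332 = 2184126/5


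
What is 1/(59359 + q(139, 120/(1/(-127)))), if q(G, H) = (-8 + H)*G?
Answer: -1/2060113 ≈ -4.8541e-7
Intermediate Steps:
q(G, H) = G*(-8 + H)
1/(59359 + q(139, 120/(1/(-127)))) = 1/(59359 + 139*(-8 + 120/(1/(-127)))) = 1/(59359 + 139*(-8 + 120/(-1/127))) = 1/(59359 + 139*(-8 + 120*(-127))) = 1/(59359 + 139*(-8 - 15240)) = 1/(59359 + 139*(-15248)) = 1/(59359 - 2119472) = 1/(-2060113) = -1/2060113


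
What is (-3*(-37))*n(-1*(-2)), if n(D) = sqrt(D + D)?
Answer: 222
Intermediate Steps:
n(D) = sqrt(2)*sqrt(D) (n(D) = sqrt(2*D) = sqrt(2)*sqrt(D))
(-3*(-37))*n(-1*(-2)) = (-3*(-37))*(sqrt(2)*sqrt(-1*(-2))) = 111*(sqrt(2)*sqrt(2)) = 111*2 = 222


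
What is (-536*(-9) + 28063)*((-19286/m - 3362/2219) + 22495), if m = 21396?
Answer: 17559958932510739/23738862 ≈ 7.3971e+8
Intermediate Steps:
(-536*(-9) + 28063)*((-19286/m - 3362/2219) + 22495) = (-536*(-9) + 28063)*((-19286/21396 - 3362/2219) + 22495) = (4824 + 28063)*((-19286*1/21396 - 3362*1/2219) + 22495) = 32887*((-9643/10698 - 3362/2219) + 22495) = 32887*(-57364493/23738862 + 22495) = 32887*(533948336197/23738862) = 17559958932510739/23738862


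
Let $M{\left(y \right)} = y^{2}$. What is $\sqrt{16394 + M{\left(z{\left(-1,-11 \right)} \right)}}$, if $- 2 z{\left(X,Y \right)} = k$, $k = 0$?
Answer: $\sqrt{16394} \approx 128.04$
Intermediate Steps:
$z{\left(X,Y \right)} = 0$ ($z{\left(X,Y \right)} = \left(- \frac{1}{2}\right) 0 = 0$)
$\sqrt{16394 + M{\left(z{\left(-1,-11 \right)} \right)}} = \sqrt{16394 + 0^{2}} = \sqrt{16394 + 0} = \sqrt{16394}$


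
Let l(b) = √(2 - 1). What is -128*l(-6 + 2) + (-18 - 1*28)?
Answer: -174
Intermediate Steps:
l(b) = 1 (l(b) = √1 = 1)
-128*l(-6 + 2) + (-18 - 1*28) = -128*1 + (-18 - 1*28) = -128 + (-18 - 28) = -128 - 46 = -174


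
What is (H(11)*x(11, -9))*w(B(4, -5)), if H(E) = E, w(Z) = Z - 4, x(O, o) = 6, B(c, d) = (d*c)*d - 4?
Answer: 6072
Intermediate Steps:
B(c, d) = -4 + c*d² (B(c, d) = (c*d)*d - 4 = c*d² - 4 = -4 + c*d²)
w(Z) = -4 + Z
(H(11)*x(11, -9))*w(B(4, -5)) = (11*6)*(-4 + (-4 + 4*(-5)²)) = 66*(-4 + (-4 + 4*25)) = 66*(-4 + (-4 + 100)) = 66*(-4 + 96) = 66*92 = 6072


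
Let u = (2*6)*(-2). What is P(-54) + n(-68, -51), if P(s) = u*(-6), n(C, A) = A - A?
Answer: 144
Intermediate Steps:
n(C, A) = 0
u = -24 (u = 12*(-2) = -24)
P(s) = 144 (P(s) = -24*(-6) = 144)
P(-54) + n(-68, -51) = 144 + 0 = 144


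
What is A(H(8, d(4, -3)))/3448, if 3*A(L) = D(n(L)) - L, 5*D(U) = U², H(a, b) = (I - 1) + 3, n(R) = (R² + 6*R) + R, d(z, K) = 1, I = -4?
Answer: 11/5172 ≈ 0.0021268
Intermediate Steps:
n(R) = R² + 7*R
H(a, b) = -2 (H(a, b) = (-4 - 1) + 3 = -5 + 3 = -2)
D(U) = U²/5
A(L) = -L/3 + L²*(7 + L)²/15 (A(L) = ((L*(7 + L))²/5 - L)/3 = ((L²*(7 + L)²)/5 - L)/3 = (L²*(7 + L)²/5 - L)/3 = (-L + L²*(7 + L)²/5)/3 = -L/3 + L²*(7 + L)²/15)
A(H(8, d(4, -3)))/3448 = ((1/15)*(-2)*(-5 - 2*(7 - 2)²))/3448 = ((1/15)*(-2)*(-5 - 2*5²))*(1/3448) = ((1/15)*(-2)*(-5 - 2*25))*(1/3448) = ((1/15)*(-2)*(-5 - 50))*(1/3448) = ((1/15)*(-2)*(-55))*(1/3448) = (22/3)*(1/3448) = 11/5172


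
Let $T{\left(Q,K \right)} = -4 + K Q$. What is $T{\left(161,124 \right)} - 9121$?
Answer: $10839$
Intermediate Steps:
$T{\left(161,124 \right)} - 9121 = \left(-4 + 124 \cdot 161\right) - 9121 = \left(-4 + 19964\right) - 9121 = 19960 - 9121 = 10839$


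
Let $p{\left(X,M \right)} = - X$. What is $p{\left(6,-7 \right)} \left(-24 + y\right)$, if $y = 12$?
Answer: $72$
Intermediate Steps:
$p{\left(6,-7 \right)} \left(-24 + y\right) = \left(-1\right) 6 \left(-24 + 12\right) = \left(-6\right) \left(-12\right) = 72$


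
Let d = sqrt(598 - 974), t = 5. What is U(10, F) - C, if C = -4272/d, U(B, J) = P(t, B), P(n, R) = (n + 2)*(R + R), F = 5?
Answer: 140 - 1068*I*sqrt(94)/47 ≈ 140.0 - 220.31*I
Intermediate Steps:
d = 2*I*sqrt(94) (d = sqrt(-376) = 2*I*sqrt(94) ≈ 19.391*I)
P(n, R) = 2*R*(2 + n) (P(n, R) = (2 + n)*(2*R) = 2*R*(2 + n))
U(B, J) = 14*B (U(B, J) = 2*B*(2 + 5) = 2*B*7 = 14*B)
C = 1068*I*sqrt(94)/47 (C = -4272/(2*I*sqrt(94)) = -4272*(-I*sqrt(94)/188) = -(-1068)*I*sqrt(94)/47 = 1068*I*sqrt(94)/47 ≈ 220.31*I)
U(10, F) - C = 14*10 - 1068*I*sqrt(94)/47 = 140 - 1068*I*sqrt(94)/47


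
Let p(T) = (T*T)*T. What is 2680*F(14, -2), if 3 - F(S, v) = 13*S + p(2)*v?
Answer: -436840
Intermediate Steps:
p(T) = T³ (p(T) = T²*T = T³)
F(S, v) = 3 - 13*S - 8*v (F(S, v) = 3 - (13*S + 2³*v) = 3 - (13*S + 8*v) = 3 - (8*v + 13*S) = 3 + (-13*S - 8*v) = 3 - 13*S - 8*v)
2680*F(14, -2) = 2680*(3 - 13*14 - 8*(-2)) = 2680*(3 - 182 + 16) = 2680*(-163) = -436840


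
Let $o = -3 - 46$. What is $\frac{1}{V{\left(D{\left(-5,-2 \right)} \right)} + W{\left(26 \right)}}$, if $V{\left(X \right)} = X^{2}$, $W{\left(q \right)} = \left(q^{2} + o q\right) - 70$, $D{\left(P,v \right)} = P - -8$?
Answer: $- \frac{1}{659} \approx -0.0015175$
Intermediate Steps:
$o = -49$
$D{\left(P,v \right)} = 8 + P$ ($D{\left(P,v \right)} = P + 8 = 8 + P$)
$W{\left(q \right)} = -70 + q^{2} - 49 q$ ($W{\left(q \right)} = \left(q^{2} - 49 q\right) - 70 = -70 + q^{2} - 49 q$)
$\frac{1}{V{\left(D{\left(-5,-2 \right)} \right)} + W{\left(26 \right)}} = \frac{1}{\left(8 - 5\right)^{2} - \left(1344 - 676\right)} = \frac{1}{3^{2} - 668} = \frac{1}{9 - 668} = \frac{1}{-659} = - \frac{1}{659}$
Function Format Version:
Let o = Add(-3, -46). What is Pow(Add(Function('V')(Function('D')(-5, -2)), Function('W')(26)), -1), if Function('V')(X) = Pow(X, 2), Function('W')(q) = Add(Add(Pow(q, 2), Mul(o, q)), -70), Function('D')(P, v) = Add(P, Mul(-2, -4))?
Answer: Rational(-1, 659) ≈ -0.0015175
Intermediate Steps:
o = -49
Function('D')(P, v) = Add(8, P) (Function('D')(P, v) = Add(P, 8) = Add(8, P))
Function('W')(q) = Add(-70, Pow(q, 2), Mul(-49, q)) (Function('W')(q) = Add(Add(Pow(q, 2), Mul(-49, q)), -70) = Add(-70, Pow(q, 2), Mul(-49, q)))
Pow(Add(Function('V')(Function('D')(-5, -2)), Function('W')(26)), -1) = Pow(Add(Pow(Add(8, -5), 2), Add(-70, Pow(26, 2), Mul(-49, 26))), -1) = Pow(Add(Pow(3, 2), Add(-70, 676, -1274)), -1) = Pow(Add(9, -668), -1) = Pow(-659, -1) = Rational(-1, 659)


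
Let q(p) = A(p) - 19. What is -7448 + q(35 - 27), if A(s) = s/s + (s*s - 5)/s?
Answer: -59669/8 ≈ -7458.6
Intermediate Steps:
A(s) = 1 + (-5 + s²)/s (A(s) = 1 + (s² - 5)/s = 1 + (-5 + s²)/s)
q(p) = -18 + p - 5/p (q(p) = (1 + p - 5/p) - 19 = -18 + p - 5/p)
-7448 + q(35 - 27) = -7448 + (-18 + (35 - 27) - 5/(35 - 27)) = -7448 + (-18 + 8 - 5/8) = -7448 - 85/8 = -59669/8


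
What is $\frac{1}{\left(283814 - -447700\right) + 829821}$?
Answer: $\frac{1}{1561335} \approx 6.4048 \cdot 10^{-7}$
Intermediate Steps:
$\frac{1}{\left(283814 - -447700\right) + 829821} = \frac{1}{\left(283814 + 447700\right) + 829821} = \frac{1}{731514 + 829821} = \frac{1}{1561335}$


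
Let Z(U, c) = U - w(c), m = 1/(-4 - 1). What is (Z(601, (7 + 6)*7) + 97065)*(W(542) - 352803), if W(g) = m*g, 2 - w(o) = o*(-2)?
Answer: -172012545474/5 ≈ -3.4403e+10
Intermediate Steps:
w(o) = 2 + 2*o (w(o) = 2 - o*(-2) = 2 - (-2)*o = 2 + 2*o)
m = -⅕ (m = 1/(-5) = -⅕ ≈ -0.20000)
Z(U, c) = -2 + U - 2*c (Z(U, c) = U - (2 + 2*c) = U + (-2 - 2*c) = -2 + U - 2*c)
W(g) = -g/5
(Z(601, (7 + 6)*7) + 97065)*(W(542) - 352803) = ((-2 + 601 - 2*(7 + 6)*7) + 97065)*(-⅕*542 - 352803) = ((-2 + 601 - 26*7) + 97065)*(-542/5 - 352803) = ((-2 + 601 - 2*91) + 97065)*(-1764557/5) = ((-2 + 601 - 182) + 97065)*(-1764557/5) = (417 + 97065)*(-1764557/5) = 97482*(-1764557/5) = -172012545474/5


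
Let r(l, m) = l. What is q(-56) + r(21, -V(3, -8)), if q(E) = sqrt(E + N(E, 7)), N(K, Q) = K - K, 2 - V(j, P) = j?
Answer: 21 + 2*I*sqrt(14) ≈ 21.0 + 7.4833*I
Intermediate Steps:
V(j, P) = 2 - j
N(K, Q) = 0
q(E) = sqrt(E) (q(E) = sqrt(E + 0) = sqrt(E))
q(-56) + r(21, -V(3, -8)) = sqrt(-56) + 21 = 2*I*sqrt(14) + 21 = 21 + 2*I*sqrt(14)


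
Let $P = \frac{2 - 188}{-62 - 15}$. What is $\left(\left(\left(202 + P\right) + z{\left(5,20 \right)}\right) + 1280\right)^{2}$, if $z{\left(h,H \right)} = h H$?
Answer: $\frac{14884000000}{5929} \approx 2.5104 \cdot 10^{6}$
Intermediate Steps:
$z{\left(h,H \right)} = H h$
$P = \frac{186}{77}$ ($P = - \frac{186}{-77} = \left(-186\right) \left(- \frac{1}{77}\right) = \frac{186}{77} \approx 2.4156$)
$\left(\left(\left(202 + P\right) + z{\left(5,20 \right)}\right) + 1280\right)^{2} = \left(\left(\left(202 + \frac{186}{77}\right) + 20 \cdot 5\right) + 1280\right)^{2} = \left(\left(\frac{15740}{77} + 100\right) + 1280\right)^{2} = \left(\frac{23440}{77} + 1280\right)^{2} = \left(\frac{122000}{77}\right)^{2} = \frac{14884000000}{5929}$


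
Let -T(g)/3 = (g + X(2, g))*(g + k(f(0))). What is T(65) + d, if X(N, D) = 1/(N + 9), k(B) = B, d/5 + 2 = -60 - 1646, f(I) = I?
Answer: -233560/11 ≈ -21233.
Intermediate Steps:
d = -8540 (d = -10 + 5*(-60 - 1646) = -10 + 5*(-1706) = -10 - 8530 = -8540)
X(N, D) = 1/(9 + N)
T(g) = -3*g*(1/11 + g) (T(g) = -3*(g + 1/(9 + 2))*(g + 0) = -3*(g + 1/11)*g = -3*(1/11 + g)*g = -3*g*(1/11 + g))
T(65) + d = (3/11)*65*(-1 - 11*65) - 8540 = (3/11)*65*(-1 - 715) - 8540 = (3/11)*65*(-716) - 8540 = -139620/11 - 8540 = -233560/11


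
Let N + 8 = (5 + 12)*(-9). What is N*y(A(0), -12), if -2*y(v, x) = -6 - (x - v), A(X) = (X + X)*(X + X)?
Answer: 483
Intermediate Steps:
A(X) = 4*X² (A(X) = (2*X)*(2*X) = 4*X²)
N = -161 (N = -8 + (5 + 12)*(-9) = -8 + 17*(-9) = -8 - 153 = -161)
y(v, x) = 3 + x/2 - v/2 (y(v, x) = -(-6 - (x - v))/2 = -(-6 + (v - x))/2 = -(-6 + v - x)/2 = 3 + x/2 - v/2)
N*y(A(0), -12) = -161*(3 + (½)*(-12) - 2*0²) = -161*(3 - 6 - 2*0) = -161*(3 - 6 - ½*0) = -161*(3 - 6 + 0) = -161*(-3) = 483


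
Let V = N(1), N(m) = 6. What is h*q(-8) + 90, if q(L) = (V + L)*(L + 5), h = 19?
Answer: 204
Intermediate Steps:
V = 6
q(L) = (5 + L)*(6 + L) (q(L) = (6 + L)*(L + 5) = (6 + L)*(5 + L) = (5 + L)*(6 + L))
h*q(-8) + 90 = 19*(30 + (-8)² + 11*(-8)) + 90 = 19*(30 + 64 - 88) + 90 = 19*6 + 90 = 114 + 90 = 204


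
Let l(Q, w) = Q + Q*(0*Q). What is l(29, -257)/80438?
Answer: 29/80438 ≈ 0.00036053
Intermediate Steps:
l(Q, w) = Q (l(Q, w) = Q + Q*0 = Q + 0 = Q)
l(29, -257)/80438 = 29/80438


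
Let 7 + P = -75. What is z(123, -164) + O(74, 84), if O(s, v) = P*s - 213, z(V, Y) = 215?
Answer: -6066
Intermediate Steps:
P = -82 (P = -7 - 75 = -82)
O(s, v) = -213 - 82*s (O(s, v) = -82*s - 213 = -213 - 82*s)
z(123, -164) + O(74, 84) = 215 + (-213 - 82*74) = 215 + (-213 - 6068) = 215 - 6281 = -6066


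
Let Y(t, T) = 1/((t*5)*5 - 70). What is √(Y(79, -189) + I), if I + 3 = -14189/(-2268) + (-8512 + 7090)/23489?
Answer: √230382700821226355/268479270 ≈ 1.7878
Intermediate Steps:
I = 24320167/7610436 (I = -3 + (-14189/(-2268) + (-8512 + 7090)/23489) = -3 + (-14189*(-1/2268) - 1422*1/23489) = -3 + (2027/324 - 1422/23489) = -3 + 47151475/7610436 = 24320167/7610436 ≈ 3.1956)
Y(t, T) = 1/(-70 + 25*t) (Y(t, T) = 1/((5*t)*5 - 70) = 1/(25*t - 70) = 1/(-70 + 25*t))
√(Y(79, -189) + I) = √(1/(5*(-14 + 5*79)) + 24320167/7610436) = √(1/(5*(-14 + 395)) + 24320167/7610436) = √((⅕)/381 + 24320167/7610436) = √((⅕)*(1/381) + 24320167/7610436) = √(1/1905 + 24320167/7610436) = √(15445842857/4832626860) = √230382700821226355/268479270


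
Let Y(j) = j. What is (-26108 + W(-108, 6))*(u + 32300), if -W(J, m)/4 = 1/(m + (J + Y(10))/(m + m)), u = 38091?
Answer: -23889297580/13 ≈ -1.8376e+9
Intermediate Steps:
W(J, m) = -4/(m + (10 + J)/(2*m)) (W(J, m) = -4/(m + (J + 10)/(m + m)) = -4/(m + (10 + J)/((2*m))) = -4/(m + (10 + J)*(1/(2*m))) = -4/(m + (10 + J)/(2*m)))
(-26108 + W(-108, 6))*(u + 32300) = (-26108 - 8*6/(10 - 108 + 2*6**2))*(38091 + 32300) = (-26108 - 8*6/(10 - 108 + 2*36))*70391 = (-26108 - 8*6/(10 - 108 + 72))*70391 = (-26108 - 8*6/(-26))*70391 = (-26108 - 8*6*(-1/26))*70391 = (-26108 + 24/13)*70391 = -339380/13*70391 = -23889297580/13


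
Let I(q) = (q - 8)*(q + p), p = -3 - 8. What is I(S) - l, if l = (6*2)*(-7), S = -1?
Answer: 192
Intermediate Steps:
p = -11
I(q) = (-11 + q)*(-8 + q) (I(q) = (q - 8)*(q - 11) = (-8 + q)*(-11 + q) = (-11 + q)*(-8 + q))
l = -84 (l = 12*(-7) = -84)
I(S) - l = (88 + (-1)² - 19*(-1)) - 1*(-84) = (88 + 1 + 19) + 84 = 108 + 84 = 192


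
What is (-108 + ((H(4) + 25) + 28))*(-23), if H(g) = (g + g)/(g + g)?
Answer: 1242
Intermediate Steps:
H(g) = 1 (H(g) = (2*g)/((2*g)) = (2*g)*(1/(2*g)) = 1)
(-108 + ((H(4) + 25) + 28))*(-23) = (-108 + ((1 + 25) + 28))*(-23) = (-108 + (26 + 28))*(-23) = (-108 + 54)*(-23) = -54*(-23) = 1242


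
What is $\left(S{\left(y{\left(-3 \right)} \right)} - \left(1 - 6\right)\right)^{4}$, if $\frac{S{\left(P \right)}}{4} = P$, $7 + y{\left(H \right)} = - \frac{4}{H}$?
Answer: $\frac{7890481}{81} \approx 97413.0$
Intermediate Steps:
$y{\left(H \right)} = -7 - \frac{4}{H}$
$S{\left(P \right)} = 4 P$
$\left(S{\left(y{\left(-3 \right)} \right)} - \left(1 - 6\right)\right)^{4} = \left(4 \left(-7 - \frac{4}{-3}\right) - \left(1 - 6\right)\right)^{4} = \left(4 \left(-7 - - \frac{4}{3}\right) - \left(1 - 6\right)\right)^{4} = \left(4 \left(-7 + \frac{4}{3}\right) - -5\right)^{4} = \left(4 \left(- \frac{17}{3}\right) + 5\right)^{4} = \left(- \frac{68}{3} + 5\right)^{4} = \left(- \frac{53}{3}\right)^{4} = \frac{7890481}{81}$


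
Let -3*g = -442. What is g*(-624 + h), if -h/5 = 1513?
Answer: -3619538/3 ≈ -1.2065e+6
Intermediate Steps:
g = 442/3 (g = -⅓*(-442) = 442/3 ≈ 147.33)
h = -7565 (h = -5*1513 = -7565)
g*(-624 + h) = 442*(-624 - 7565)/3 = (442/3)*(-8189) = -3619538/3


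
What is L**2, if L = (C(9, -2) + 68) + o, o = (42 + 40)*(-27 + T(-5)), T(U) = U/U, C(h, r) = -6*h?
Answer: 4485924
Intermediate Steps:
T(U) = 1
o = -2132 (o = (42 + 40)*(-27 + 1) = 82*(-26) = -2132)
L = -2118 (L = (-6*9 + 68) - 2132 = (-54 + 68) - 2132 = 14 - 2132 = -2118)
L**2 = (-2118)**2 = 4485924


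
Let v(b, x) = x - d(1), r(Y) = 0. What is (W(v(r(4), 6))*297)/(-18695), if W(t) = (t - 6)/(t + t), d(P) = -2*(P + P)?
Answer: -297/93475 ≈ -0.0031773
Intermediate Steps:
d(P) = -4*P
v(b, x) = 4 + x (v(b, x) = x - (-4) = x - 1*(-4) = x + 4 = 4 + x)
W(t) = (-6 + t)/(2*t) (W(t) = (-6 + t)/((2*t)) = (-6 + t)*(1/(2*t)) = (-6 + t)/(2*t))
(W(v(r(4), 6))*297)/(-18695) = (((-6 + (4 + 6))/(2*(4 + 6)))*297)/(-18695) = (((½)*(-6 + 10)/10)*297)*(-1/18695) = (((½)*(⅒)*4)*297)*(-1/18695) = ((⅕)*297)*(-1/18695) = (297/5)*(-1/18695) = -297/93475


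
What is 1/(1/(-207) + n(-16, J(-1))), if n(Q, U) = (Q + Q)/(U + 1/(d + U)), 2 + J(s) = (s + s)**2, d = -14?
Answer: -207/3457 ≈ -0.059879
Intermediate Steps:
J(s) = -2 + 4*s**2 (J(s) = -2 + (s + s)**2 = -2 + (2*s)**2 = -2 + 4*s**2)
n(Q, U) = 2*Q/(U + 1/(-14 + U)) (n(Q, U) = (Q + Q)/(U + 1/(-14 + U)) = (2*Q)/(U + 1/(-14 + U)) = 2*Q/(U + 1/(-14 + U)))
1/(1/(-207) + n(-16, J(-1))) = 1/(1/(-207) + 2*(-16)*(-14 + (-2 + 4*(-1)**2))/(1 + (-2 + 4*(-1)**2)**2 - 14*(-2 + 4*(-1)**2))) = 1/(-1/207 + 2*(-16)*(-14 + (-2 + 4*1))/(1 + (-2 + 4*1)**2 - 14*(-2 + 4*1))) = 1/(-1/207 + 2*(-16)*(-14 + (-2 + 4))/(1 + (-2 + 4)**2 - 14*(-2 + 4))) = 1/(-1/207 + 2*(-16)*(-14 + 2)/(1 + 2**2 - 14*2)) = 1/(-1/207 + 2*(-16)*(-12)/(1 + 4 - 28)) = 1/(-1/207 + 2*(-16)*(-12)/(-23)) = 1/(-1/207 + 2*(-16)*(-1/23)*(-12)) = 1/(-1/207 - 384/23) = 1/(-3457/207) = -207/3457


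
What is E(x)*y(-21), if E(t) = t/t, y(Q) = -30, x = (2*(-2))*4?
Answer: -30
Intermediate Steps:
x = -16 (x = -4*4 = -16)
E(t) = 1
E(x)*y(-21) = 1*(-30) = -30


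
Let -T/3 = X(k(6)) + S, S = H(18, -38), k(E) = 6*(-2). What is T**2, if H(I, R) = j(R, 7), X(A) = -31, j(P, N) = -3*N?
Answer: 24336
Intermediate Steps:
k(E) = -12
H(I, R) = -21 (H(I, R) = -3*7 = -21)
S = -21
T = 156 (T = -3*(-31 - 21) = -3*(-52) = 156)
T**2 = 156**2 = 24336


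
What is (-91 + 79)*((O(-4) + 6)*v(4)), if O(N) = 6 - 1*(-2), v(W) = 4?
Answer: -672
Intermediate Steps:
O(N) = 8 (O(N) = 6 + 2 = 8)
(-91 + 79)*((O(-4) + 6)*v(4)) = (-91 + 79)*((8 + 6)*4) = -168*4 = -12*56 = -672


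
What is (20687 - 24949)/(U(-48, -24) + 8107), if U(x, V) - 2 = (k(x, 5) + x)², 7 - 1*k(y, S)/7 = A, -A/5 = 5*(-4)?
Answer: -2131/248355 ≈ -0.0085805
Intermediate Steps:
A = 100 (A = -25*(-4) = -5*(-20) = 100)
k(y, S) = -651 (k(y, S) = 49 - 7*100 = 49 - 700 = -651)
U(x, V) = 2 + (-651 + x)²
(20687 - 24949)/(U(-48, -24) + 8107) = (20687 - 24949)/((2 + (-651 - 48)²) + 8107) = -4262/((2 + (-699)²) + 8107) = -4262/((2 + 488601) + 8107) = -4262/(488603 + 8107) = -4262/496710 = -4262*1/496710 = -2131/248355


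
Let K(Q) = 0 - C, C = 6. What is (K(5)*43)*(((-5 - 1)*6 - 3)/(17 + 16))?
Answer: 3354/11 ≈ 304.91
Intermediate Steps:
K(Q) = -6 (K(Q) = 0 - 1*6 = 0 - 6 = -6)
(K(5)*43)*(((-5 - 1)*6 - 3)/(17 + 16)) = (-6*43)*(((-5 - 1)*6 - 3)/(17 + 16)) = -258*(-6*6 - 3)/33 = -258*(-36 - 3)/33 = -(-10062)/33 = -258*(-13/11) = 3354/11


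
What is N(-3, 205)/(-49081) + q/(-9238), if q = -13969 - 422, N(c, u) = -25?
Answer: 706555621/453410278 ≈ 1.5583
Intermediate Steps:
q = -14391
N(-3, 205)/(-49081) + q/(-9238) = -25/(-49081) - 14391/(-9238) = -25*(-1/49081) - 14391*(-1/9238) = 25/49081 + 14391/9238 = 706555621/453410278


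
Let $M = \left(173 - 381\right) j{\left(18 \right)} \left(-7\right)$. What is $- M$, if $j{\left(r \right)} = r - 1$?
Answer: $-24752$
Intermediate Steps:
$j{\left(r \right)} = -1 + r$
$M = 24752$ ($M = \left(173 - 381\right) \left(-1 + 18\right) \left(-7\right) = \left(-208\right) 17 \left(-7\right) = \left(-3536\right) \left(-7\right) = 24752$)
$- M = \left(-1\right) 24752 = -24752$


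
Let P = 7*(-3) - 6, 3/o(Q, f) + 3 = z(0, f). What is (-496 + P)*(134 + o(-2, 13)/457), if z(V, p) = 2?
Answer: -32025905/457 ≈ -70079.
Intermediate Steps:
o(Q, f) = -3 (o(Q, f) = 3/(-3 + 2) = 3/(-1) = 3*(-1) = -3)
P = -27 (P = -21 - 6 = -27)
(-496 + P)*(134 + o(-2, 13)/457) = (-496 - 27)*(134 - 3/457) = -523*(134 - 3*1/457) = -523*(134 - 3/457) = -523*61235/457 = -32025905/457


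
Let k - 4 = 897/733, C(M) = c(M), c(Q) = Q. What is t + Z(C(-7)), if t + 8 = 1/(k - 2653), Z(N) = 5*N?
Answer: -83455993/1940820 ≈ -43.000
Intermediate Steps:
C(M) = M
k = 3829/733 (k = 4 + 897/733 = 3829/733 ≈ 5.2237)
t = -15527293/1940820 (t = -8 + 1/(3829/733 - 2653) = -8 + 1/(-1940820/733) = -8 - 733/1940820 = -15527293/1940820 ≈ -8.0004)
t + Z(C(-7)) = -15527293/1940820 + 5*(-7) = -15527293/1940820 - 35 = -83455993/1940820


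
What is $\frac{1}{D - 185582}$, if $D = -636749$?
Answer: $- \frac{1}{822331} \approx -1.2161 \cdot 10^{-6}$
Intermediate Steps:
$\frac{1}{D - 185582} = \frac{1}{-636749 - 185582} = \frac{1}{-822331} = - \frac{1}{822331}$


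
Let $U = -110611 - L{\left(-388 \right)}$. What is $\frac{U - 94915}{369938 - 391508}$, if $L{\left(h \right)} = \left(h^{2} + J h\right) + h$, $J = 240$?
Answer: $\frac{131281}{10785} \approx 12.173$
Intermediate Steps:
$L{\left(h \right)} = h^{2} + 241 h$ ($L{\left(h \right)} = \left(h^{2} + 240 h\right) + h = h^{2} + 241 h$)
$U = -167647$ ($U = -110611 - - 388 \left(241 - 388\right) = -110611 - \left(-388\right) \left(-147\right) = -110611 - 57036 = -167647$)
$\frac{U - 94915}{369938 - 391508} = \frac{-167647 - 94915}{369938 - 391508} = - \frac{262562}{-21570} = \left(-262562\right) \left(- \frac{1}{21570}\right) = \frac{131281}{10785}$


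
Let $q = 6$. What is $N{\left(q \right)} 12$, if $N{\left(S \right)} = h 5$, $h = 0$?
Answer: $0$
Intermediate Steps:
$N{\left(S \right)} = 0$ ($N{\left(S \right)} = 0 \cdot 5 = 0$)
$N{\left(q \right)} 12 = 0 \cdot 12 = 0$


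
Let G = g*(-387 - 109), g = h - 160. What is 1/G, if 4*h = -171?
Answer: 1/100564 ≈ 9.9439e-6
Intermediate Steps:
h = -171/4 (h = (¼)*(-171) = -171/4 ≈ -42.750)
g = -811/4 (g = -171/4 - 160 = -811/4 ≈ -202.75)
G = 100564 (G = -811*(-387 - 109)/4 = -811/4*(-496) = 100564)
1/G = 1/100564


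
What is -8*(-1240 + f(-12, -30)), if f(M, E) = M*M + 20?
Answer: 8608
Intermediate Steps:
f(M, E) = 20 + M² (f(M, E) = M² + 20 = 20 + M²)
-8*(-1240 + f(-12, -30)) = -8*(-1240 + (20 + (-12)²)) = -8*(-1240 + (20 + 144)) = -8*(-1240 + 164) = -8*(-1076) = 8608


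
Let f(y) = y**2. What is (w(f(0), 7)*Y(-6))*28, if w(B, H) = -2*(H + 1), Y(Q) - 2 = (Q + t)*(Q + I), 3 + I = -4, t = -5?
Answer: -64960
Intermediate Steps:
I = -7 (I = -3 - 4 = -7)
Y(Q) = 2 + (-7 + Q)*(-5 + Q) (Y(Q) = 2 + (Q - 5)*(Q - 7) = 2 + (-5 + Q)*(-7 + Q) = 2 + (-7 + Q)*(-5 + Q))
w(B, H) = -2 - 2*H (w(B, H) = -2*(1 + H) = -2 - 2*H)
(w(f(0), 7)*Y(-6))*28 = ((-2 - 2*7)*(37 + (-6)**2 - 12*(-6)))*28 = ((-2 - 14)*(37 + 36 + 72))*28 = -16*145*28 = -2320*28 = -64960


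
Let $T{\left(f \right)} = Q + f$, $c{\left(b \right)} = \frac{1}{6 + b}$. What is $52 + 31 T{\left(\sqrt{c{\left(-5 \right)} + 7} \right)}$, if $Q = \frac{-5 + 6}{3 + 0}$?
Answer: $\frac{187}{3} + 62 \sqrt{2} \approx 150.01$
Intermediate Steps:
$Q = \frac{1}{3}$ ($Q = 1 \cdot \frac{1}{3} = \frac{1}{3} \approx 0.33333$)
$T{\left(f \right)} = \frac{1}{3} + f$
$52 + 31 T{\left(\sqrt{c{\left(-5 \right)} + 7} \right)} = 52 + 31 \left(\frac{1}{3} + \sqrt{\frac{1}{6 - 5} + 7}\right) = 52 + 31 \left(\frac{1}{3} + \sqrt{1^{-1} + 7}\right) = 52 + 31 \left(\frac{1}{3} + \sqrt{1 + 7}\right) = 52 + 31 \left(\frac{1}{3} + \sqrt{8}\right) = 52 + 31 \left(\frac{1}{3} + 2 \sqrt{2}\right) = 52 + \left(\frac{31}{3} + 62 \sqrt{2}\right) = \frac{187}{3} + 62 \sqrt{2}$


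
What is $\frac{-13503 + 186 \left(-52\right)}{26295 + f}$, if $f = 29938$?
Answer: $- \frac{23175}{56233} \approx -0.41212$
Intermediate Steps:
$\frac{-13503 + 186 \left(-52\right)}{26295 + f} = \frac{-13503 + 186 \left(-52\right)}{26295 + 29938} = \frac{-13503 - 9672}{56233} = \left(-23175\right) \frac{1}{56233} = - \frac{23175}{56233}$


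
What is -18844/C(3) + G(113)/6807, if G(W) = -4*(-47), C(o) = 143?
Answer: -128244224/973401 ≈ -131.75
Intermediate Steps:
G(W) = 188
-18844/C(3) + G(113)/6807 = -18844/143 + 188/6807 = -128244224/973401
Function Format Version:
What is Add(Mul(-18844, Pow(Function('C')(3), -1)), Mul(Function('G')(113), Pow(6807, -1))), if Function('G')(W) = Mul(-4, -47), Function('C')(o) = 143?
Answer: Rational(-128244224, 973401) ≈ -131.75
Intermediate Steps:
Function('G')(W) = 188
Add(Mul(-18844, Pow(Function('C')(3), -1)), Mul(Function('G')(113), Pow(6807, -1))) = Add(Mul(-18844, Pow(143, -1)), Mul(188, Pow(6807, -1))) = Add(Mul(-18844, Rational(1, 143)), Mul(188, Rational(1, 6807))) = Add(Rational(-18844, 143), Rational(188, 6807)) = Rational(-128244224, 973401)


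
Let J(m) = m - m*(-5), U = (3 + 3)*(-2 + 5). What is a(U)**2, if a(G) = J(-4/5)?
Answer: 576/25 ≈ 23.040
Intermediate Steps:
U = 18 (U = 6*3 = 18)
J(m) = 6*m (J(m) = m - (-5)*m = m + 5*m = 6*m)
a(G) = -24/5 (a(G) = 6*(-4/5) = -24/5)
a(U)**2 = (-24/5)**2 = 576/25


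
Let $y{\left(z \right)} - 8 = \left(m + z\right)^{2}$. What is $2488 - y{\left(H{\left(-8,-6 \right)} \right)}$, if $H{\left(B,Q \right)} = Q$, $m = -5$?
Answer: $2359$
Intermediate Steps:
$y{\left(z \right)} = 8 + \left(-5 + z\right)^{2}$
$2488 - y{\left(H{\left(-8,-6 \right)} \right)} = 2488 - \left(8 + \left(-5 - 6\right)^{2}\right) = 2488 - \left(8 + \left(-11\right)^{2}\right) = 2488 - \left(8 + 121\right) = 2488 - 129 = 2359$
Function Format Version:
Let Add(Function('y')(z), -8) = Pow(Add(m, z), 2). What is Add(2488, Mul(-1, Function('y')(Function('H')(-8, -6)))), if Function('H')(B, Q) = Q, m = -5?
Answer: 2359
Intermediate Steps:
Function('y')(z) = Add(8, Pow(Add(-5, z), 2))
Add(2488, Mul(-1, Function('y')(Function('H')(-8, -6)))) = Add(2488, Mul(-1, Add(8, Pow(Add(-5, -6), 2)))) = Add(2488, Mul(-1, Add(8, Pow(-11, 2)))) = Add(2488, Mul(-1, Add(8, 121))) = Add(2488, Mul(-1, 129)) = Add(2488, -129) = 2359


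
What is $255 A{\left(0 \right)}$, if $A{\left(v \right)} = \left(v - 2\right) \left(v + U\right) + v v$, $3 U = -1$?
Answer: $170$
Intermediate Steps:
$U = - \frac{1}{3}$ ($U = \frac{1}{3} \left(-1\right) = - \frac{1}{3} \approx -0.33333$)
$A{\left(v \right)} = v^{2} + \left(-2 + v\right) \left(- \frac{1}{3} + v\right)$ ($A{\left(v \right)} = \left(v - 2\right) \left(v - \frac{1}{3}\right) + v v = \left(-2 + v\right) \left(- \frac{1}{3} + v\right) + v^{2} = v^{2} + \left(-2 + v\right) \left(- \frac{1}{3} + v\right)$)
$255 A{\left(0 \right)} = 255 \left(\frac{2}{3} + 2 \cdot 0^{2} - 0\right) = 255 \left(\frac{2}{3} + 2 \cdot 0 + 0\right) = 255 \left(\frac{2}{3} + 0 + 0\right) = 255 \cdot \frac{2}{3} = 170$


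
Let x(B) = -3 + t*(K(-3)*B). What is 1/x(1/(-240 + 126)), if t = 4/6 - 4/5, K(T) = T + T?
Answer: -285/857 ≈ -0.33256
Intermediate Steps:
K(T) = 2*T
t = -2/15 (t = 4*(1/6) - 4*1/5 = 2/3 - 4/5 = -2/15 ≈ -0.13333)
x(B) = -3 + 4*B/5 (x(B) = -3 - 2*2*(-3)*B/15 = -3 - (-4)*B/5 = -3 + 4*B/5)
1/x(1/(-240 + 126)) = 1/(-3 + 4/(5*(-240 + 126))) = 1/(-3 + (4/5)/(-114)) = 1/(-3 + (4/5)*(-1/114)) = 1/(-3 - 2/285) = 1/(-857/285) = -285/857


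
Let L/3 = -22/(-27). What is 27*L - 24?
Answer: 42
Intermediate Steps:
L = 22/9 (L = 3*(-22/(-27)) = 3*(-22*(-1/27)) = 3*(22/27) = 22/9 ≈ 2.4444)
27*L - 24 = 27*(22/9) - 24 = 66 - 24 = 42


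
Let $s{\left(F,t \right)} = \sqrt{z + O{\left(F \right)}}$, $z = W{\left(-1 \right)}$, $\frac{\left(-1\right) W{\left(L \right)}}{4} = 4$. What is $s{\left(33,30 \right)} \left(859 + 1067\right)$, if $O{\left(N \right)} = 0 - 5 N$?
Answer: $1926 i \sqrt{181} \approx 25912.0 i$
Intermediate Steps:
$W{\left(L \right)} = -16$ ($W{\left(L \right)} = \left(-4\right) 4 = -16$)
$O{\left(N \right)} = - 5 N$
$z = -16$
$s{\left(F,t \right)} = \sqrt{-16 - 5 F}$
$s{\left(33,30 \right)} \left(859 + 1067\right) = \sqrt{-16 - 165} \left(859 + 1067\right) = \sqrt{-16 - 165} \cdot 1926 = \sqrt{-181} \cdot 1926 = i \sqrt{181} \cdot 1926 = 1926 i \sqrt{181}$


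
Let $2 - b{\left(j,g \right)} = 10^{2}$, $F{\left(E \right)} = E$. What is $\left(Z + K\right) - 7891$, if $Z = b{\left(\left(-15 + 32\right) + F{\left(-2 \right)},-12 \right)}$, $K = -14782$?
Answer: $-22771$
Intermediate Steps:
$b{\left(j,g \right)} = -98$ ($b{\left(j,g \right)} = 2 - 10^{2} = 2 - 100 = -98$)
$Z = -98$
$\left(Z + K\right) - 7891 = \left(-98 - 14782\right) - 7891 = -14880 - 7891 = -22771$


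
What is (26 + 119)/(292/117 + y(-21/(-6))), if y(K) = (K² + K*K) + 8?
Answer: 33930/8189 ≈ 4.1434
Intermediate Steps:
y(K) = 8 + 2*K² (y(K) = (K² + K²) + 8 = 2*K² + 8 = 8 + 2*K²)
(26 + 119)/(292/117 + y(-21/(-6))) = (26 + 119)/(292/117 + (8 + 2*(-21/(-6))²)) = 145/(292*(1/117) + (8 + 2*(-21*(-⅙))²)) = 145/(292/117 + (8 + 2*(7/2)²)) = 145/(292/117 + (8 + 2*(49/4))) = 145/(292/117 + (8 + 49/2)) = 145/(292/117 + 65/2) = 145/(8189/234) = 145*(234/8189) = 33930/8189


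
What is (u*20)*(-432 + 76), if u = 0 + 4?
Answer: -28480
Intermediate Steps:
u = 4
(u*20)*(-432 + 76) = (4*20)*(-432 + 76) = 80*(-356) = -28480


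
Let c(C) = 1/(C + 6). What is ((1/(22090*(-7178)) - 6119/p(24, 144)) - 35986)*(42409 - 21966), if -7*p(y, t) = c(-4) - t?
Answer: -4822238123378565203/6501042820 ≈ -7.4176e+8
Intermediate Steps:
c(C) = 1/(6 + C)
p(y, t) = -1/14 + t/7 (p(y, t) = -(1/(6 - 4) - t)/7 = -(1/2 - t)/7 = -(½ - t)/7 = -1/14 + t/7)
((1/(22090*(-7178)) - 6119/p(24, 144)) - 35986)*(42409 - 21966) = ((1/(22090*(-7178)) - 6119/(-1/14 + (⅐)*144)) - 35986)*(42409 - 21966) = (((1/22090)*(-1/7178) - 6119/(-1/14 + 144/7)) - 35986)*20443 = ((-1/158562020 - 6119/41/2) - 35986)*20443 = ((-1/158562020 - 6119*2/41) - 35986)*20443 = ((-1/158562020 - 12238/41) - 35986)*20443 = (-1940482000801/6501042820 - 35986)*20443 = -235887008921321/6501042820*20443 = -4822238123378565203/6501042820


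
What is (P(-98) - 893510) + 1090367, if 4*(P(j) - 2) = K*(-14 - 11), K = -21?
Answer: 787961/4 ≈ 1.9699e+5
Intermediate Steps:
P(j) = 533/4 (P(j) = 2 + (-21*(-14 - 11))/4 = 2 + (-21*(-25))/4 = 2 + (¼)*525 = 2 + 525/4 = 533/4)
(P(-98) - 893510) + 1090367 = (533/4 - 893510) + 1090367 = -3573507/4 + 1090367 = 787961/4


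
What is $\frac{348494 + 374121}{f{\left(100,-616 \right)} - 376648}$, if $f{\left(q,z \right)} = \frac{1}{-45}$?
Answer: $- \frac{32517675}{16949161} \approx -1.9185$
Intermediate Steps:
$f{\left(q,z \right)} = - \frac{1}{45}$
$\frac{348494 + 374121}{f{\left(100,-616 \right)} - 376648} = \frac{348494 + 374121}{- \frac{1}{45} - 376648} = \frac{722615}{- \frac{16949161}{45}} = 722615 \left(- \frac{45}{16949161}\right) = - \frac{32517675}{16949161}$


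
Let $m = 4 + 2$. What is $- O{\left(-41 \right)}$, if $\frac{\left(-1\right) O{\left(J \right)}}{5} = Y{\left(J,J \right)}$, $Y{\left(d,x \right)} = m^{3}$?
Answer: $1080$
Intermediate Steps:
$m = 6$
$Y{\left(d,x \right)} = 216$ ($Y{\left(d,x \right)} = 6^{3} = 216$)
$O{\left(J \right)} = -1080$ ($O{\left(J \right)} = \left(-5\right) 216 = -1080$)
$- O{\left(-41 \right)} = \left(-1\right) \left(-1080\right) = 1080$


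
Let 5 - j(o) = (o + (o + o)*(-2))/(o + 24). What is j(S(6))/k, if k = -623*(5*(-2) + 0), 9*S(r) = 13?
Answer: 592/713335 ≈ 0.00082990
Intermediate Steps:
S(r) = 13/9 (S(r) = (⅑)*13 = 13/9)
k = 6230 (k = -623*(-10 + 0) = -623*(-10) = 6230)
j(o) = 5 + 3*o/(24 + o) (j(o) = 5 - (o + (o + o)*(-2))/(o + 24) = 5 - (o + (2*o)*(-2))/(24 + o) = 5 - (o - 4*o)/(24 + o) = 5 - (-3*o)/(24 + o) = 5 - (-3)*o/(24 + o) = 5 + 3*o/(24 + o))
j(S(6))/k = (8*(15 + 13/9)/(24 + 13/9))/6230 = (8*(148/9)/(229/9))*(1/6230) = (8*(9/229)*(148/9))*(1/6230) = (1184/229)*(1/6230) = 592/713335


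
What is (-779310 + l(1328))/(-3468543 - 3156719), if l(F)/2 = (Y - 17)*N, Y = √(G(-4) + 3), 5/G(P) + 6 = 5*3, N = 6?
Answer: 389757/3312631 - 8*√2/3312631 ≈ 0.11765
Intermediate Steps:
G(P) = 5/9 (G(P) = 5/(-6 + 5*3) = 5/(-6 + 15) = 5/9)
Y = 4*√2/3 (Y = √(5/9 + 3) = √(32/9) = 4*√2/3 ≈ 1.8856)
l(F) = -204 + 16*√2 (l(F) = 2*((4*√2/3 - 17)*6) = 2*((-17 + 4*√2/3)*6) = 2*(-102 + 8*√2) = -204 + 16*√2)
(-779310 + l(1328))/(-3468543 - 3156719) = (-779310 + (-204 + 16*√2))/(-3468543 - 3156719) = (-779514 + 16*√2)/(-6625262) = (-779514 + 16*√2)*(-1/6625262) = 389757/3312631 - 8*√2/3312631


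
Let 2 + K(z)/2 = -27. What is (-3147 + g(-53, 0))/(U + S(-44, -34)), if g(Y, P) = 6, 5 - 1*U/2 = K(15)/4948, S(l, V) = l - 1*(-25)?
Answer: 3885417/11104 ≈ 349.91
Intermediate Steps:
S(l, V) = 25 + l (S(l, V) = l + 25 = 25 + l)
K(z) = -58 (K(z) = -4 + 2*(-27) = -4 - 54 = -58)
U = 12399/1237 (U = 10 - (-116)/4948 = 10 - 2*(-29/2474) = 10 + 29/1237 = 12399/1237 ≈ 10.023)
(-3147 + g(-53, 0))/(U + S(-44, -34)) = (-3147 + 6)/(12399/1237 + (25 - 44)) = -3141/(12399/1237 - 19) = -3141/(-11104/1237) = -3141*(-1237/11104) = 3885417/11104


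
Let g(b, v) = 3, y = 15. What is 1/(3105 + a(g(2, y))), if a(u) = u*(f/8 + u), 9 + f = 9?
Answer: 1/3114 ≈ 0.00032113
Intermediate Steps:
f = 0 (f = -9 + 9 = 0)
a(u) = u² (a(u) = u*(0/8 + u) = u*(0*(⅛) + u) = u*(0 + u) = u*u = u²)
1/(3105 + a(g(2, y))) = 1/(3105 + 3²) = 1/(3105 + 9) = 1/3114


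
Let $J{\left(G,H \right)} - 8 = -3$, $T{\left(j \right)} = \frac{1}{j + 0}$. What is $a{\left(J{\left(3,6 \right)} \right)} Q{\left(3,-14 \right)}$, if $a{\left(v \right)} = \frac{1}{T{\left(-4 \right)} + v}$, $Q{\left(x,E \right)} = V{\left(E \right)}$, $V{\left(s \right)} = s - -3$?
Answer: $- \frac{44}{19} \approx -2.3158$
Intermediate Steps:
$T{\left(j \right)} = \frac{1}{j}$
$V{\left(s \right)} = 3 + s$ ($V{\left(s \right)} = s + 3 = 3 + s$)
$J{\left(G,H \right)} = 5$ ($J{\left(G,H \right)} = 8 - 3 = 5$)
$Q{\left(x,E \right)} = 3 + E$
$a{\left(v \right)} = \frac{1}{- \frac{1}{4} + v}$ ($a{\left(v \right)} = \frac{1}{\frac{1}{-4} + v} = \frac{1}{- \frac{1}{4} + v}$)
$a{\left(J{\left(3,6 \right)} \right)} Q{\left(3,-14 \right)} = \frac{4}{-1 + 4 \cdot 5} \left(3 - 14\right) = \frac{4}{-1 + 20} \left(-11\right) = \frac{4}{19} \left(-11\right) = - \frac{44}{19}$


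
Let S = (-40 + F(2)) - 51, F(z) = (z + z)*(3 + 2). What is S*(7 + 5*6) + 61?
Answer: -2566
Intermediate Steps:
F(z) = 10*z (F(z) = (2*z)*5 = 10*z)
S = -71 (S = (-40 + 10*2) - 51 = (-40 + 20) - 51 = -20 - 51 = -71)
S*(7 + 5*6) + 61 = -71*(7 + 5*6) + 61 = -71*(7 + 30) + 61 = -71*37 + 61 = -2627 + 61 = -2566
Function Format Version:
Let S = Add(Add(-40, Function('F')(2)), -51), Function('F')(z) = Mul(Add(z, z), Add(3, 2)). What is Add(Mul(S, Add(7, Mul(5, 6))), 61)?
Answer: -2566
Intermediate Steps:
Function('F')(z) = Mul(10, z) (Function('F')(z) = Mul(Mul(2, z), 5) = Mul(10, z))
S = -71 (S = Add(Add(-40, Mul(10, 2)), -51) = Add(Add(-40, 20), -51) = Add(-20, -51) = -71)
Add(Mul(S, Add(7, Mul(5, 6))), 61) = Add(Mul(-71, Add(7, Mul(5, 6))), 61) = Add(Mul(-71, Add(7, 30)), 61) = Add(Mul(-71, 37), 61) = Add(-2627, 61) = -2566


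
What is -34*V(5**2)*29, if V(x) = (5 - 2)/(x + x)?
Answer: -1479/25 ≈ -59.160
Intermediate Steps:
V(x) = 3/(2*x) (V(x) = 3/((2*x)) = 3*(1/(2*x)) = 3/(2*x))
-34*V(5**2)*29 = -51/(5**2)*29 = -51/25*29 = -1479/25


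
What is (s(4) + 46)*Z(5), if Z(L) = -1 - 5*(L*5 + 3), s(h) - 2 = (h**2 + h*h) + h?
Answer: -11844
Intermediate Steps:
s(h) = 2 + h + 2*h**2 (s(h) = 2 + ((h**2 + h*h) + h) = 2 + ((h**2 + h**2) + h) = 2 + (2*h**2 + h) = 2 + (h + 2*h**2) = 2 + h + 2*h**2)
Z(L) = -16 - 25*L (Z(L) = -1 - 5*(5*L + 3) = -1 - 5*(3 + 5*L) = -1 + (-15 - 25*L) = -16 - 25*L)
(s(4) + 46)*Z(5) = ((2 + 4 + 2*4**2) + 46)*(-16 - 25*5) = ((2 + 4 + 2*16) + 46)*(-16 - 125) = ((2 + 4 + 32) + 46)*(-141) = (38 + 46)*(-141) = 84*(-141) = -11844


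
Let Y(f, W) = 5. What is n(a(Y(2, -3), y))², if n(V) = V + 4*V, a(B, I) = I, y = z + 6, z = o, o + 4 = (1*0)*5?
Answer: 100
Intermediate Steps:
o = -4 (o = -4 + (1*0)*5 = -4 + 0*5 = -4 + 0 = -4)
z = -4
y = 2 (y = -4 + 6 = 2)
n(V) = 5*V
n(a(Y(2, -3), y))² = (5*2)² = 10² = 100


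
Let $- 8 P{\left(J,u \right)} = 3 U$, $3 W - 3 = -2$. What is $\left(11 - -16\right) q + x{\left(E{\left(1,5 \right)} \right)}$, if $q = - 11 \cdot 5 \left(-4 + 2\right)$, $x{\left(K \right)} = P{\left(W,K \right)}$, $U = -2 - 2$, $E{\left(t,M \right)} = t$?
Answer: $\frac{5943}{2} \approx 2971.5$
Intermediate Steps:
$U = -4$
$W = \frac{1}{3}$ ($W = 1 + \frac{1}{3} \left(-2\right) = 1 - \frac{2}{3} = \frac{1}{3} \approx 0.33333$)
$P{\left(J,u \right)} = \frac{3}{2}$ ($P{\left(J,u \right)} = - \frac{3 \left(-4\right)}{8} = \left(- \frac{1}{8}\right) \left(-12\right) = \frac{3}{2}$)
$x{\left(K \right)} = \frac{3}{2}$
$q = 110$ ($q = - 11 \cdot 5 \left(-2\right) = \left(-11\right) \left(-10\right) = 110$)
$\left(11 - -16\right) q + x{\left(E{\left(1,5 \right)} \right)} = \left(11 - -16\right) 110 + \frac{3}{2} = \left(11 + 16\right) 110 + \frac{3}{2} = 27 \cdot 110 + \frac{3}{2} = 2970 + \frac{3}{2} = \frac{5943}{2}$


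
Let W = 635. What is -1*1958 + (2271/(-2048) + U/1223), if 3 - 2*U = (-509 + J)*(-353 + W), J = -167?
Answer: -4711777625/2504704 ≈ -1881.2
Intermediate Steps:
U = 190635/2 (U = 3/2 - (-509 - 167)*(-353 + 635)/2 = 3/2 - (-338)*282 = 3/2 - ½*(-190632) = 3/2 + 95316 = 190635/2 ≈ 95318.)
-1*1958 + (2271/(-2048) + U/1223) = -1*1958 + (2271/(-2048) + (190635/2)/1223) = -1958 + (2271*(-1/2048) + (190635/2)*(1/1223)) = -1958 + (-2271/2048 + 190635/2446) = -1958 + 192432807/2504704 = -4711777625/2504704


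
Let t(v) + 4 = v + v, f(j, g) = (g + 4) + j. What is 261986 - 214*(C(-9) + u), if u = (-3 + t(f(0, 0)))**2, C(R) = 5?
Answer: 260702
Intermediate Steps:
f(j, g) = 4 + g + j (f(j, g) = (4 + g) + j = 4 + g + j)
t(v) = -4 + 2*v (t(v) = -4 + (v + v) = -4 + 2*v)
u = 1 (u = (-3 + (-4 + 2*(4 + 0 + 0)))**2 = (-3 + (-4 + 2*4))**2 = (-3 + (-4 + 8))**2 = (-3 + 4)**2 = 1**2 = 1)
261986 - 214*(C(-9) + u) = 261986 - 214*(5 + 1) = 261986 - 214*6 = 261986 - 1*1284 = 261986 - 1284 = 260702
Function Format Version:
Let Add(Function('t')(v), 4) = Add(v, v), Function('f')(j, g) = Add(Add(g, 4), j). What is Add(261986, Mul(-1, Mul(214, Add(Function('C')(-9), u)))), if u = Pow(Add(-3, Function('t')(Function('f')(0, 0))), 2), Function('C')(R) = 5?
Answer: 260702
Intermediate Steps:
Function('f')(j, g) = Add(4, g, j) (Function('f')(j, g) = Add(Add(4, g), j) = Add(4, g, j))
Function('t')(v) = Add(-4, Mul(2, v)) (Function('t')(v) = Add(-4, Add(v, v)) = Add(-4, Mul(2, v)))
u = 1 (u = Pow(Add(-3, Add(-4, Mul(2, Add(4, 0, 0)))), 2) = Pow(Add(-3, Add(-4, Mul(2, 4))), 2) = Pow(Add(-3, Add(-4, 8)), 2) = Pow(Add(-3, 4), 2) = Pow(1, 2) = 1)
Add(261986, Mul(-1, Mul(214, Add(Function('C')(-9), u)))) = Add(261986, Mul(-1, Mul(214, Add(5, 1)))) = Add(261986, Mul(-1, Mul(214, 6))) = Add(261986, Mul(-1, 1284)) = Add(261986, -1284) = 260702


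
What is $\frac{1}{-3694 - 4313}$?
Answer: $- \frac{1}{8007} \approx -0.00012489$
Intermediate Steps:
$\frac{1}{-3694 - 4313} = \frac{1}{-8007} = - \frac{1}{8007}$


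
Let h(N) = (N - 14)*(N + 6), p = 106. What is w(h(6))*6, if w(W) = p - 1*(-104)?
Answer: 1260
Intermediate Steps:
h(N) = (-14 + N)*(6 + N)
w(W) = 210 (w(W) = 106 - 1*(-104) = 106 + 104 = 210)
w(h(6))*6 = 210*6 = 1260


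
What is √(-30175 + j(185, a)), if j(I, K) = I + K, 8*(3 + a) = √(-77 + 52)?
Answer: √(-479888 + 10*I)/4 ≈ 0.0018044 + 173.18*I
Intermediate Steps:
a = -3 + 5*I/8 (a = -3 + √(-77 + 52)/8 = -3 + √(-25)/8 = -3 + (5*I)/8 = -3 + 5*I/8 ≈ -3.0 + 0.625*I)
√(-30175 + j(185, a)) = √(-30175 + (185 + (-3 + 5*I/8))) = √(-30175 + (182 + 5*I/8)) = √(-29993 + 5*I/8)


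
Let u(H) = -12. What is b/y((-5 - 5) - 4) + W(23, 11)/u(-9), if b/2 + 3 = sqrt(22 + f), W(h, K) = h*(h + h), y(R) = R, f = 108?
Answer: -3685/42 - sqrt(130)/7 ≈ -89.367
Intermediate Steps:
W(h, K) = 2*h**2 (W(h, K) = h*(2*h) = 2*h**2)
b = -6 + 2*sqrt(130) (b = -6 + 2*sqrt(22 + 108) = -6 + 2*sqrt(130) ≈ 16.803)
b/y((-5 - 5) - 4) + W(23, 11)/u(-9) = (-6 + 2*sqrt(130))/((-5 - 5) - 4) + (2*23**2)/(-12) = (-6 + 2*sqrt(130))/(-10 - 4) + (2*529)*(-1/12) = (-6 + 2*sqrt(130))/(-14) + 1058*(-1/12) = (-6 + 2*sqrt(130))*(-1/14) - 529/6 = (3/7 - sqrt(130)/7) - 529/6 = -3685/42 - sqrt(130)/7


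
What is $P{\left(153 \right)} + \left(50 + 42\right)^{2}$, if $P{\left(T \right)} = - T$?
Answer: $8311$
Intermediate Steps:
$P{\left(153 \right)} + \left(50 + 42\right)^{2} = \left(-1\right) 153 + \left(50 + 42\right)^{2} = -153 + 92^{2} = -153 + 8464 = 8311$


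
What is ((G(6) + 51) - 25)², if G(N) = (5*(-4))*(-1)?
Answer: 2116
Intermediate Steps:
G(N) = 20 (G(N) = -20*(-1) = 20)
((G(6) + 51) - 25)² = ((20 + 51) - 25)² = (71 - 25)² = 46² = 2116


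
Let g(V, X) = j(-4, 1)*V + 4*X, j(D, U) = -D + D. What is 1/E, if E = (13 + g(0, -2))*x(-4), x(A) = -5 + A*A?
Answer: 1/55 ≈ 0.018182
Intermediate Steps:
j(D, U) = 0
x(A) = -5 + A²
g(V, X) = 4*X (g(V, X) = 0*V + 4*X = 0 + 4*X = 4*X)
E = 55 (E = (13 + 4*(-2))*(-5 + (-4)²) = (13 - 8)*(-5 + 16) = 5*11 = 55)
1/E = 1/55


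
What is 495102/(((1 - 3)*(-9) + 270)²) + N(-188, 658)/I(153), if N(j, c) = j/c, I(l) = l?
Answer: 9816451/1645056 ≈ 5.9672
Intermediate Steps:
495102/(((1 - 3)*(-9) + 270)²) + N(-188, 658)/I(153) = 495102/(((1 - 3)*(-9) + 270)²) - 188/658/153 = 495102/((-2*(-9) + 270)²) - 188*1/658*(1/153) = 495102/((18 + 270)²) - 2/7*1/153 = 495102/(288²) - 2/1071 = 495102/82944 - 2/1071 = 495102*(1/82944) - 2/1071 = 82517/13824 - 2/1071 = 9816451/1645056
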